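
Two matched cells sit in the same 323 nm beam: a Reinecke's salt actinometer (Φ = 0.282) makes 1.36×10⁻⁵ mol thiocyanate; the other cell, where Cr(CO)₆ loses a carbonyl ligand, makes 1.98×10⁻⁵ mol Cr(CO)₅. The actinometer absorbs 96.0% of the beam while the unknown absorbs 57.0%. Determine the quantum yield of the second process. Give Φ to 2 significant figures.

Photons absorbed by the actinometer: 1.36×10⁻⁵ / 0.282 = 4.823×10⁻⁵ mol.
Incident flux: 4.823×10⁻⁵ / 0.960 = 5.024×10⁻⁵ einstein.
Absorbed by unknown: 0.570 × 5.024×10⁻⁵ = 2.864×10⁻⁵ mol.
Φ(unknown) = 1.98×10⁻⁵ / 2.864×10⁻⁵ = 0.69.

Φ = 0.69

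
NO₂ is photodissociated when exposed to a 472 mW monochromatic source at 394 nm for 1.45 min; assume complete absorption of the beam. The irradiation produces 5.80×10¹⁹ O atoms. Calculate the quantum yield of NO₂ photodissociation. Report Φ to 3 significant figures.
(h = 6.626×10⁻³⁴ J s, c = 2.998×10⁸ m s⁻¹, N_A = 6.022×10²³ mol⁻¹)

Φ = 0.712

Product: 5.80×10¹⁹ / 6.022×10²³ = 9.631×10⁻⁵ mol.
Photon energy at 394 nm: hc/λ = (6.626×10⁻³⁴)(2.998×10⁸)/(394×10⁻⁹) = 5.042×10⁻¹⁹ J.
Energy delivered: (472 mW)(87 s) = 41.06 J.
Photons incident: 41.06 / 5.042×10⁻¹⁹ = 8.144×10¹⁹, i.e. 8.144×10¹⁹/6.022×10²³ = 1.352×10⁻⁴ mol.
Φ = 9.631×10⁻⁵ mol / 1.352×10⁻⁴ mol photons = 0.712.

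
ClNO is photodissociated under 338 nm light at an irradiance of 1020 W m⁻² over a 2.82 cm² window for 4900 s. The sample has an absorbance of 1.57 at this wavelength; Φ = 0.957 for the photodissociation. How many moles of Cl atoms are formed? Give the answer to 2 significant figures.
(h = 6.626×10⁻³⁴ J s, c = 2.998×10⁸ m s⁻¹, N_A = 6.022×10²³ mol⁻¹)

Photon energy at 338 nm: hc/λ = (6.626×10⁻³⁴)(2.998×10⁸)/(338×10⁻⁹) = 5.877×10⁻¹⁹ J.
Energy delivered: (1020 W m⁻²)(2.82×10⁻⁴ m²)(4900 s) = 1409 J.
Photons incident: 1409 / 5.877×10⁻¹⁹ = 2.397×10²¹, i.e. 2.397×10²¹/6.022×10²³ = 0.003980 mol.
Fraction absorbed: 1 − 10^(−1.57) = 0.9731.
Photons absorbed: 0.9731 × 0.003980 = 0.003873 mol.
Product: Φ × n_abs = 0.957 × 0.003873 = 0.003706 mol.

0.0037 mol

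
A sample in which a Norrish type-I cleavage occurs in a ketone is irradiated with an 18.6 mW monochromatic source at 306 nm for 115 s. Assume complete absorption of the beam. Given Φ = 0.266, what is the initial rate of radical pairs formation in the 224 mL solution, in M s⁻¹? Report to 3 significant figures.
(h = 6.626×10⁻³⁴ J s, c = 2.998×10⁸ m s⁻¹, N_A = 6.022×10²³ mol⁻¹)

5.65×10⁻⁸ M s⁻¹

Photon energy at 306 nm: hc/λ = (6.626×10⁻³⁴)(2.998×10⁸)/(306×10⁻⁹) = 6.492×10⁻¹⁹ J.
Energy delivered: (18.6 mW)(115 s) = 2.139 J.
Photons incident: 2.139 / 6.492×10⁻¹⁹ = 3.295×10¹⁸, i.e. 3.295×10¹⁸/6.022×10²³ = 5.472×10⁻⁶ mol.
Product formed: 0.266 × 5.472×10⁻⁶ = 1.456×10⁻⁶ mol.
Rate: 1.456×10⁻⁶ mol / (115 s × 0.224 L) = 5.65×10⁻⁸ M s⁻¹.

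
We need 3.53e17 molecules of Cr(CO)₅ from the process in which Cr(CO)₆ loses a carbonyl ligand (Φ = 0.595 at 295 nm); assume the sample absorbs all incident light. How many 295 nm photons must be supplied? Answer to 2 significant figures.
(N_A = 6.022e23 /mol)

5.9e17 photons

Product: 3.53e17 / 6.022e23 = 5.862e-7 mol.
Photons that must be absorbed: 5.862e-7 / 0.595 = 9.852e-7 mol.
Photon count: 9.852e-7 × 6.022e23 = 5.9e17.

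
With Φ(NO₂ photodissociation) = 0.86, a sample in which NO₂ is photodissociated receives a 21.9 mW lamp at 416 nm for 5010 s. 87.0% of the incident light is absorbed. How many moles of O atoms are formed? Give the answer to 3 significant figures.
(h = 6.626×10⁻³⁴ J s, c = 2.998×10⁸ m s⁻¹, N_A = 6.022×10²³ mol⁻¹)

2.85×10⁻⁴ mol

Photon energy at 416 nm: hc/λ = (6.626×10⁻³⁴)(2.998×10⁸)/(416×10⁻⁹) = 4.775×10⁻¹⁹ J.
Energy delivered: (21.9 mW)(5010 s) = 109.7 J.
Photons incident: 109.7 / 4.775×10⁻¹⁹ = 2.297×10²⁰, i.e. 2.297×10²⁰/6.022×10²³ = 3.814×10⁻⁴ mol.
Photons absorbed: 0.870 × 3.814×10⁻⁴ = 3.318×10⁻⁴ mol.
Product: Φ × n_abs = 0.86 × 3.318×10⁻⁴ = 2.853×10⁻⁴ mol.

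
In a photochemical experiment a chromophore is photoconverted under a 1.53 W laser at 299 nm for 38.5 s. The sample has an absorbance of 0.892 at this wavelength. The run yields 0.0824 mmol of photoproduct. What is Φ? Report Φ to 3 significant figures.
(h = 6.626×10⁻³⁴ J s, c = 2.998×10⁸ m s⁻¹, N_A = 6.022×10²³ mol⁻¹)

Φ = 0.642

Product: 0.0824 mmol = 8.24×10⁻⁵ mol.
Photon energy at 299 nm: hc/λ = (6.626×10⁻³⁴)(2.998×10⁸)/(299×10⁻⁹) = 6.644×10⁻¹⁹ J.
Energy delivered: (1.53 W)(38.5 s) = 58.91 J.
Photons incident: 58.91 / 6.644×10⁻¹⁹ = 8.867×10¹⁹, i.e. 8.867×10¹⁹/6.022×10²³ = 1.472×10⁻⁴ mol.
Fraction absorbed: 1 − 10^(−0.892) = 0.8718.
Photons absorbed: 0.8718 × 1.472×10⁻⁴ = 1.283×10⁻⁴ mol.
Φ = 8.24×10⁻⁵ mol / 1.283×10⁻⁴ mol photons = 0.642.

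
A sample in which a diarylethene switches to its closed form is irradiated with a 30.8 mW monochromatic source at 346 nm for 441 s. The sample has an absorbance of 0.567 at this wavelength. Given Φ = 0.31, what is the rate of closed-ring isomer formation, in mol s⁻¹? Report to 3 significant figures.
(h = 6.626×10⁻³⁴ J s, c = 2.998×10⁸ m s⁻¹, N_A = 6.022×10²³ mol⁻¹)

Photon energy at 346 nm: hc/λ = (6.626×10⁻³⁴)(2.998×10⁸)/(346×10⁻⁹) = 5.741×10⁻¹⁹ J.
Energy delivered: (30.8 mW)(441 s) = 13.58 J.
Photons incident: 13.58 / 5.741×10⁻¹⁹ = 2.365×10¹⁹, i.e. 2.365×10¹⁹/6.022×10²³ = 3.927×10⁻⁵ mol.
Fraction absorbed: 1 − 10^(−0.567) = 0.7290.
Photons absorbed: 0.7290 × 3.927×10⁻⁵ = 2.863×10⁻⁵ mol.
Product formed: 0.31 × 2.863×10⁻⁵ = 8.875×10⁻⁶ mol.
Rate: 8.875×10⁻⁶ / 441 s = 2.01×10⁻⁸ mol s⁻¹.

2.01×10⁻⁸ mol s⁻¹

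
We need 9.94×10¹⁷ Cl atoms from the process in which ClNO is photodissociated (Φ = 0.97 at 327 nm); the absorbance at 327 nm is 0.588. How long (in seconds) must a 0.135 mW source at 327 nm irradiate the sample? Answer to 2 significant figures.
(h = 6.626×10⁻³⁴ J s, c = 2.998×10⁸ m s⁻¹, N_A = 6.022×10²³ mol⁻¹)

t ≈ 6200 s

Product: 9.94×10¹⁷ / 6.022×10²³ = 1.651×10⁻⁶ mol.
Photons that must be absorbed: 1.651×10⁻⁶ / 0.97 = 1.702×10⁻⁶ mol.
Fraction absorbed: 1 − 10^(−0.588) = 0.7418.
Incident photons needed: 1.702×10⁻⁶ / 0.7418 = 2.294×10⁻⁶ mol.
Photon energy: hc/λ = 6.075×10⁻¹⁹ J; per mole, 3.658×10⁵ J mol⁻¹.
Energy required: 2.294×10⁻⁶ × 3.658×10⁵ = 0.8391 J.
Time: 0.8391 J / 0.000135 W = 6200 s.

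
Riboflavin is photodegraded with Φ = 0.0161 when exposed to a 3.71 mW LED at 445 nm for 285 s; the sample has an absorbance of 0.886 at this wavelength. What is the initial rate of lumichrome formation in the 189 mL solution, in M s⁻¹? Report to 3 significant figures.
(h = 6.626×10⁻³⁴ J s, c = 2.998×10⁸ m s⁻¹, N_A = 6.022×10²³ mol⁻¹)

1.02×10⁻⁹ M s⁻¹

Photon energy at 445 nm: hc/λ = (6.626×10⁻³⁴)(2.998×10⁸)/(445×10⁻⁹) = 4.464×10⁻¹⁹ J.
Energy delivered: (3.71 mW)(285 s) = 1.057 J.
Photons incident: 1.057 / 4.464×10⁻¹⁹ = 2.368×10¹⁸, i.e. 2.368×10¹⁸/6.022×10²³ = 3.932×10⁻⁶ mol.
Fraction absorbed: 1 − 10^(−0.886) = 0.8700.
Photons absorbed: 0.8700 × 3.932×10⁻⁶ = 3.421×10⁻⁶ mol.
Product formed: 0.0161 × 3.421×10⁻⁶ = 5.508×10⁻⁸ mol.
Rate: 5.508×10⁻⁸ mol / (285 s × 0.189 L) = 1.02×10⁻⁹ M s⁻¹.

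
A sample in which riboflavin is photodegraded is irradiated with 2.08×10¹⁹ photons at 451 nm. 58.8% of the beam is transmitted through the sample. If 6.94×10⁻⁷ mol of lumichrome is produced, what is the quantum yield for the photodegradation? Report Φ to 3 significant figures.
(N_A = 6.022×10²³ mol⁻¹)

Moles of photons: 2.08×10¹⁹ / 6.022×10²³ = 3.454×10⁻⁵ mol.
Fraction absorbed: 1 − 58.8/100 = 0.4120.
Photons absorbed: 0.4120 × 3.454×10⁻⁵ = 1.423×10⁻⁵ mol.
Φ = 6.94×10⁻⁷ mol / 1.423×10⁻⁵ mol photons = 0.0488.

Φ = 0.0488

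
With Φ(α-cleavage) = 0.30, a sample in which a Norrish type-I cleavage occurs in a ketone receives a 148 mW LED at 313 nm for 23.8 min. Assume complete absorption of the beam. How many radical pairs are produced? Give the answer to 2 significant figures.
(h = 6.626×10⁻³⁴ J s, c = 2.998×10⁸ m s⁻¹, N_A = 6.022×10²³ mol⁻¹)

Photon energy at 313 nm: hc/λ = (6.626×10⁻³⁴)(2.998×10⁸)/(313×10⁻⁹) = 6.347×10⁻¹⁹ J.
Energy delivered: (148 mW)(1428 s) = 211.3 J.
Photons incident: 211.3 / 6.347×10⁻¹⁹ = 3.329×10²⁰, i.e. 3.329×10²⁰/6.022×10²³ = 5.528×10⁻⁴ mol.
Product: Φ × n_abs = 0.30 × 5.528×10⁻⁴ = 1.658×10⁻⁴ mol.
As a count: 1.658×10⁻⁴ × 6.022×10²³ = 1.0×10²⁰.

1.0×10²⁰ radical pairs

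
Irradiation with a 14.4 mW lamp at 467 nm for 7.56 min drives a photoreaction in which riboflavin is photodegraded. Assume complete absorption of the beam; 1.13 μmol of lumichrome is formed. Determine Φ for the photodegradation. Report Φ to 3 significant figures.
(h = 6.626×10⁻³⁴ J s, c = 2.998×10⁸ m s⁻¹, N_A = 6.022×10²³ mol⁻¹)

Φ = 0.0443

Product: 1.13 μmol = 1.13×10⁻⁶ mol.
Photon energy at 467 nm: hc/λ = (6.626×10⁻³⁴)(2.998×10⁸)/(467×10⁻⁹) = 4.254×10⁻¹⁹ J.
Energy delivered: (14.4 mW)(453.6 s) = 6.532 J.
Photons incident: 6.532 / 4.254×10⁻¹⁹ = 1.535×10¹⁹, i.e. 1.535×10¹⁹/6.022×10²³ = 2.549×10⁻⁵ mol.
Φ = 1.13×10⁻⁶ mol / 2.549×10⁻⁵ mol photons = 0.0443.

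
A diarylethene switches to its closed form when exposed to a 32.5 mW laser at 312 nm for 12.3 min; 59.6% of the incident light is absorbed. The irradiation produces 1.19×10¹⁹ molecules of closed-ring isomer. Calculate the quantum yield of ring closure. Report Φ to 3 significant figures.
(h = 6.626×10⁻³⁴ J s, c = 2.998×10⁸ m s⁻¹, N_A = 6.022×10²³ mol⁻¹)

Φ = 0.530

Product: 1.19×10¹⁹ / 6.022×10²³ = 1.976×10⁻⁵ mol.
Photon energy at 312 nm: hc/λ = (6.626×10⁻³⁴)(2.998×10⁸)/(312×10⁻⁹) = 6.367×10⁻¹⁹ J.
Energy delivered: (32.5 mW)(738 s) = 23.99 J.
Photons incident: 23.99 / 6.367×10⁻¹⁹ = 3.768×10¹⁹, i.e. 3.768×10¹⁹/6.022×10²³ = 6.257×10⁻⁵ mol.
Photons absorbed: 0.596 × 6.257×10⁻⁵ = 3.729×10⁻⁵ mol.
Φ = 1.976×10⁻⁵ mol / 3.729×10⁻⁵ mol photons = 0.530.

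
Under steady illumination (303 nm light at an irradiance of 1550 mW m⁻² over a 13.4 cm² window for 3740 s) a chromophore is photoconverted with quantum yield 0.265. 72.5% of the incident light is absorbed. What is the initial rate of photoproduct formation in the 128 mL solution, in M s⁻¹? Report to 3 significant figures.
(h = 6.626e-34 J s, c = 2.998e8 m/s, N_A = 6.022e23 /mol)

Photon energy at 303 nm: hc/λ = (6.626e-34)(2.998e8)/(303e-9) = 6.556e-19 J.
Energy delivered: (1550 mW m⁻²)(13.4e-4 m²)(3740 s) = 7.768 J.
Photons incident: 7.768 / 6.556e-19 = 1.185e19, i.e. 1.185e19/6.022e23 = 1.968e-5 mol.
Photons absorbed: 0.725 × 1.968e-5 = 1.427e-5 mol.
Product formed: 0.265 × 1.427e-5 = 3.782e-6 mol.
Rate: 3.782e-6 mol / (3740 s × 0.128 L) = 7.90e-9 M s⁻¹.

7.90e-9 M s⁻¹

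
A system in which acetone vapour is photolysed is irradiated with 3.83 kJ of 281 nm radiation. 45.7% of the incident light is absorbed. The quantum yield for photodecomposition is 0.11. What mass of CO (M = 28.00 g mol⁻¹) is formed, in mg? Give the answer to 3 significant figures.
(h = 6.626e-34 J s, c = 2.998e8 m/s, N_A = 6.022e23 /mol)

Photon energy at 281 nm: hc/λ = (6.626e-34)(2.998e8)/(281e-9) = 7.069e-19 J.
Incident energy: 3.83 kJ = 3830 J.
Photons incident: 3830 / 7.069e-19 = 5.418e21, i.e. 5.418e21/6.022e23 = 0.008997 mol.
Photons absorbed: 0.457 × 0.008997 = 0.004112 mol.
Product: Φ × n_abs = 0.11 × 0.004112 = 4.523e-4 mol.
Mass: 4.523e-4 × 28.00 = 0.01266 g = 12.7 mg.

12.7 mg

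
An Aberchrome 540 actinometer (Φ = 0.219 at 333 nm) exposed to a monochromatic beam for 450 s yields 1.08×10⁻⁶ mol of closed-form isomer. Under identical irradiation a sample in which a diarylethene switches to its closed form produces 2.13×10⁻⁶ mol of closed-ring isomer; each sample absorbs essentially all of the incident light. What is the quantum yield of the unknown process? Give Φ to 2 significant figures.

Φ = 0.43

Photons absorbed by the actinometer: 1.08×10⁻⁶ / 0.219 = 4.932×10⁻⁶ mol.
Φ(unknown) = 2.13×10⁻⁶ / 4.932×10⁻⁶ = 0.43.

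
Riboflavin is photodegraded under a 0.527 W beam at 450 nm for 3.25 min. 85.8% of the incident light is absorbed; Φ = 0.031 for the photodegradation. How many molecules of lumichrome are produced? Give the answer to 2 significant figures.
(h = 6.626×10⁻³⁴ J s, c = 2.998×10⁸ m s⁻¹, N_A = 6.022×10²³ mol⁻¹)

Photon energy at 450 nm: hc/λ = (6.626×10⁻³⁴)(2.998×10⁸)/(450×10⁻⁹) = 4.414×10⁻¹⁹ J.
Energy delivered: (0.527 W)(195 s) = 102.8 J.
Photons incident: 102.8 / 4.414×10⁻¹⁹ = 2.329×10²⁰, i.e. 2.329×10²⁰/6.022×10²³ = 3.867×10⁻⁴ mol.
Photons absorbed: 0.858 × 3.867×10⁻⁴ = 3.318×10⁻⁴ mol.
Product: Φ × n_abs = 0.031 × 3.318×10⁻⁴ = 1.029×10⁻⁵ mol.
As a count: 1.029×10⁻⁵ × 6.022×10²³ = 6.2×10¹⁸.

6.2×10¹⁸ molecules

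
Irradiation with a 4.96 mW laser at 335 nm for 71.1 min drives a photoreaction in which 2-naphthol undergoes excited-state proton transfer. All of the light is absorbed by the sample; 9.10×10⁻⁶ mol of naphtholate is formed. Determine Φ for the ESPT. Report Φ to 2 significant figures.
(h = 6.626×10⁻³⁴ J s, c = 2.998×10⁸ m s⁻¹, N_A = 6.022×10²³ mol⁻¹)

Photon energy at 335 nm: hc/λ = (6.626×10⁻³⁴)(2.998×10⁸)/(335×10⁻⁹) = 5.930×10⁻¹⁹ J.
Energy delivered: (4.96 mW)(4266 s) = 21.16 J.
Photons incident: 21.16 / 5.930×10⁻¹⁹ = 3.568×10¹⁹, i.e. 3.568×10¹⁹/6.022×10²³ = 5.925×10⁻⁵ mol.
Φ = 9.10×10⁻⁶ mol / 5.925×10⁻⁵ mol photons = 0.15.

Φ = 0.15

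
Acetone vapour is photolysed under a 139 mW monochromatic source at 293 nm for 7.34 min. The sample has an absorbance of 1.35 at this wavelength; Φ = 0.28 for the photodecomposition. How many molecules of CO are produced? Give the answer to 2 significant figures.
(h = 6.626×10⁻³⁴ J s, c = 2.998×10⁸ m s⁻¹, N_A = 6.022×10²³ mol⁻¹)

Photon energy at 293 nm: hc/λ = (6.626×10⁻³⁴)(2.998×10⁸)/(293×10⁻⁹) = 6.780×10⁻¹⁹ J.
Energy delivered: (139 mW)(440.4 s) = 61.22 J.
Photons incident: 61.22 / 6.780×10⁻¹⁹ = 9.029×10¹⁹, i.e. 9.029×10¹⁹/6.022×10²³ = 1.499×10⁻⁴ mol.
Fraction absorbed: 1 − 10^(−1.35) = 0.9553.
Photons absorbed: 0.9553 × 1.499×10⁻⁴ = 1.432×10⁻⁴ mol.
Product: Φ × n_abs = 0.28 × 1.432×10⁻⁴ = 4.010×10⁻⁵ mol.
As a count: 4.010×10⁻⁵ × 6.022×10²³ = 2.4×10¹⁹.

2.4×10¹⁹ molecules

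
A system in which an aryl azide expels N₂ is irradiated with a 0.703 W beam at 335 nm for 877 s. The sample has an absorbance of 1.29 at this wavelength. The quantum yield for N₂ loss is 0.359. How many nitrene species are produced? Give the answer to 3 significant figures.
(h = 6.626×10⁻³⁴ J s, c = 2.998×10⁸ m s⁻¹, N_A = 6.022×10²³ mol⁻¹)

3.54×10²⁰ species

Photon energy at 335 nm: hc/λ = (6.626×10⁻³⁴)(2.998×10⁸)/(335×10⁻⁹) = 5.930×10⁻¹⁹ J.
Energy delivered: (0.703 W)(877 s) = 616.5 J.
Photons incident: 616.5 / 5.930×10⁻¹⁹ = 1.040×10²¹, i.e. 1.040×10²¹/6.022×10²³ = 0.001727 mol.
Fraction absorbed: 1 − 10^(−1.29) = 0.9487.
Photons absorbed: 0.9487 × 0.001727 = 0.001638 mol.
Product: Φ × n_abs = 0.359 × 0.001638 = 5.880×10⁻⁴ mol.
As a count: 5.880×10⁻⁴ × 6.022×10²³ = 3.54×10²⁰.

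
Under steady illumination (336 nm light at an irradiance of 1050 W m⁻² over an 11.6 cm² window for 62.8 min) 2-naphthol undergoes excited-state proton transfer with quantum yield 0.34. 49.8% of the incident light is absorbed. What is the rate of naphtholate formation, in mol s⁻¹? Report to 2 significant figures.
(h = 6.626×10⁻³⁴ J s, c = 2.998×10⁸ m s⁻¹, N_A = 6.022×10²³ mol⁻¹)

5.8×10⁻⁷ mol s⁻¹

Photon energy at 336 nm: hc/λ = (6.626×10⁻³⁴)(2.998×10⁸)/(336×10⁻⁹) = 5.912×10⁻¹⁹ J.
Energy delivered: (1050 W m⁻²)(11.6×10⁻⁴ m²)(3768 s) = 4589 J.
Photons incident: 4589 / 5.912×10⁻¹⁹ = 7.762×10²¹, i.e. 7.762×10²¹/6.022×10²³ = 0.01289 mol.
Photons absorbed: 0.498 × 0.01289 = 0.006419 mol.
Product formed: 0.34 × 0.006419 = 0.002182 mol.
Rate: 0.002182 / 3768 s = 5.8×10⁻⁷ mol s⁻¹.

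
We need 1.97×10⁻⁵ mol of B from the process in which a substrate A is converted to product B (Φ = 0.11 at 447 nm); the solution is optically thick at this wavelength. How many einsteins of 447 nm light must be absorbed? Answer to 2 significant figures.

1.8×10⁻⁴ einstein

Photons that must be absorbed: 1.97×10⁻⁵ / 0.11 = 1.791×10⁻⁴ mol.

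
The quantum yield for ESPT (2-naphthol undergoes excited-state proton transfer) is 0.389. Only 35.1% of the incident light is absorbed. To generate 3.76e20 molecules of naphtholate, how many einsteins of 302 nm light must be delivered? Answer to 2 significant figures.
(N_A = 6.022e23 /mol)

Product: 3.76e20 / 6.022e23 = 6.244e-4 mol.
Photons that must be absorbed: 6.244e-4 / 0.389 = 0.001605 mol.
Incident photons needed: 0.001605 / 0.351 = 0.004573 mol.

0.0046 einstein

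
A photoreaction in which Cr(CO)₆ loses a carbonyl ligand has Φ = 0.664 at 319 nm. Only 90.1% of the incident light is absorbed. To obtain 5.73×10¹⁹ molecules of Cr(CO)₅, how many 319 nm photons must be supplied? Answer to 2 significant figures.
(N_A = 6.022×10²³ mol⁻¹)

9.6×10¹⁹ photons

Product: 5.73×10¹⁹ / 6.022×10²³ = 9.515×10⁻⁵ mol.
Photons that must be absorbed: 9.515×10⁻⁵ / 0.664 = 1.433×10⁻⁴ mol.
Incident photons needed: 1.433×10⁻⁴ / 0.901 = 1.590×10⁻⁴ mol.
Photon count: 1.590×10⁻⁴ × 6.022×10²³ = 9.6×10¹⁹.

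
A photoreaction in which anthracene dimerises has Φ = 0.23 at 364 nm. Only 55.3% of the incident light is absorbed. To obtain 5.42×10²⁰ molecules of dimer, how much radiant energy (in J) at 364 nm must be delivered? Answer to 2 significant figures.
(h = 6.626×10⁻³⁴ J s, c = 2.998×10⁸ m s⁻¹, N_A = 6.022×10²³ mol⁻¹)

2300 J

Product: 5.42×10²⁰ / 6.022×10²³ = 9.000×10⁻⁴ mol.
Photons that must be absorbed: 9.000×10⁻⁴ / 0.23 = 0.003913 mol.
Incident photons needed: 0.003913 / 0.553 = 0.007076 mol.
Photon energy: hc/λ = 5.457×10⁻¹⁹ J; per mole, 3.286×10⁵ J mol⁻¹.
Energy required: 0.007076 × 3.286×10⁵ = 2300 J.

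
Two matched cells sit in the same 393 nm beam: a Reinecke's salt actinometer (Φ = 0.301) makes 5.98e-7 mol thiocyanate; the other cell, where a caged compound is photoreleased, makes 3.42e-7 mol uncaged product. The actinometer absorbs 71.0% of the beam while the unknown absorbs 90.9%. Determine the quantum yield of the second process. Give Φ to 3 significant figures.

Photons absorbed by the actinometer: 5.98e-7 / 0.301 = 1.987e-6 mol.
Incident flux: 1.987e-6 / 0.710 = 2.799e-6 einstein.
Absorbed by unknown: 0.909 × 2.799e-6 = 2.544e-6 mol.
Φ(unknown) = 3.42e-7 / 2.544e-6 = 0.134.

Φ = 0.134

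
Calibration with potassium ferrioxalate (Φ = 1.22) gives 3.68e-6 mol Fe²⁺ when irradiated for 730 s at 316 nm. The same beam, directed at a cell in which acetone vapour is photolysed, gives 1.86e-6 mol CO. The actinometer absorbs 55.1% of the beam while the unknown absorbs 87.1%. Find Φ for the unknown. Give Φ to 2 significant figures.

Φ = 0.39

Photons absorbed by the actinometer: 3.68e-6 / 1.22 = 3.016e-6 mol.
Incident flux: 3.016e-6 / 0.551 = 5.474e-6 einstein.
Absorbed by unknown: 0.871 × 5.474e-6 = 4.768e-6 mol.
Φ(unknown) = 1.86e-6 / 4.768e-6 = 0.39.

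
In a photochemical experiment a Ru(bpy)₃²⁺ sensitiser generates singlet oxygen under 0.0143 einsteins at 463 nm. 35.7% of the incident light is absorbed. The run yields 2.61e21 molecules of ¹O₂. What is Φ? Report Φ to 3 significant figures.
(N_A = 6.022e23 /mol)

Φ = 0.849

Product: 2.61e21 / 6.022e23 = 0.004334 mol.
Photons absorbed: 0.357 × 0.0143 = 0.005105 mol.
Φ = 0.004334 mol / 0.005105 mol photons = 0.849.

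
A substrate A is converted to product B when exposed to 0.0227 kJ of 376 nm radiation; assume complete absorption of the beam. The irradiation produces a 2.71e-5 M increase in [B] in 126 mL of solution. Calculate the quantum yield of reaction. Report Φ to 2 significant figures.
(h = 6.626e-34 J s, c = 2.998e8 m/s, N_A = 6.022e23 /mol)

Φ = 0.048

Product: (2.71e-5 M)(0.126 L) = 3.415e-6 mol.
Photon energy at 376 nm: hc/λ = (6.626e-34)(2.998e8)/(376e-9) = 5.283e-19 J.
Incident energy: 0.0227 kJ = 22.7 J.
Photons incident: 22.7 / 5.283e-19 = 4.297e19, i.e. 4.297e19/6.022e23 = 7.136e-5 mol.
Φ = 3.415e-6 mol / 7.136e-5 mol photons = 0.048.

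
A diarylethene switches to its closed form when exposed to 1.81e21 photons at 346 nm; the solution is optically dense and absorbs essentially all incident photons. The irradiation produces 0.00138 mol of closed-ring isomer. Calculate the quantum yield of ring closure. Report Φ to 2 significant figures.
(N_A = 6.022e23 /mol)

Moles of photons: 1.81e21 / 6.022e23 = 0.003006 mol.
Φ = 0.00138 mol / 0.003006 mol photons = 0.46.

Φ = 0.46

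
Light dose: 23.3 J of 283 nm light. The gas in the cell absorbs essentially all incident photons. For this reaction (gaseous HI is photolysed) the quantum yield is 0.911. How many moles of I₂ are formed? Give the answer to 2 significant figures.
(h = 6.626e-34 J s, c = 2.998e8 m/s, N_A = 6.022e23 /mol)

5.0e-5 mol

Photon energy at 283 nm: hc/λ = (6.626e-34)(2.998e8)/(283e-9) = 7.019e-19 J.
Photons incident: 23.3 / 7.019e-19 = 3.320e19, i.e. 3.320e19/6.022e23 = 5.513e-5 mol.
Product: Φ × n_abs = 0.911 × 5.513e-5 = 5.022e-5 mol.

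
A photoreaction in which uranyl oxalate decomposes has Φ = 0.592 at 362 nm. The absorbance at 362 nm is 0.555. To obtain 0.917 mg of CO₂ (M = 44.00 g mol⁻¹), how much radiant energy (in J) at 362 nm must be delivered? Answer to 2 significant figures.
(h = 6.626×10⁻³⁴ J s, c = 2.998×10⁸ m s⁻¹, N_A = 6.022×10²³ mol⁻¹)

16 J

Product: 0.917 mg / 44.00 g mol⁻¹ = 2.084×10⁻⁵ mol.
Photons that must be absorbed: 2.084×10⁻⁵ / 0.592 = 3.520×10⁻⁵ mol.
Fraction absorbed: 1 − 10^(−0.555) = 0.7214.
Incident photons needed: 3.520×10⁻⁵ / 0.7214 = 4.879×10⁻⁵ mol.
Photon energy: hc/λ = 5.487×10⁻¹⁹ J; per mole, 3.304×10⁵ J mol⁻¹.
Energy required: 4.879×10⁻⁵ × 3.304×10⁵ = 16 J.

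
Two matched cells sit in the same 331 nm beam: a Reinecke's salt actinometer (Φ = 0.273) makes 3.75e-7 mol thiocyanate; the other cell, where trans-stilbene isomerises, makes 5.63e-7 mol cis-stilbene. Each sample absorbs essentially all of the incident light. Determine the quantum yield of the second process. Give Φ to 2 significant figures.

Φ = 0.41

Photons absorbed by the actinometer: 3.75e-7 / 0.273 = 1.374e-6 mol.
Φ(unknown) = 5.63e-7 / 1.374e-6 = 0.41.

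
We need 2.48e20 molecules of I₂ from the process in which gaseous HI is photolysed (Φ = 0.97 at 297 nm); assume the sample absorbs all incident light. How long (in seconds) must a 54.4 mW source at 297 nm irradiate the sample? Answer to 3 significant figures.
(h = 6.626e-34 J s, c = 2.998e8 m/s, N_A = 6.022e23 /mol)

Product: 2.48e20 / 6.022e23 = 4.118e-4 mol.
Photons that must be absorbed: 4.118e-4 / 0.97 = 4.245e-4 mol.
Photon energy: hc/λ = 6.688e-19 J; per mole, 4.028e5 J mol⁻¹.
Energy required: 4.245e-4 × 4.028e5 = 171.0 J.
Time: 171.0 J / 0.0544 W = 3140 s.

t ≈ 3140 s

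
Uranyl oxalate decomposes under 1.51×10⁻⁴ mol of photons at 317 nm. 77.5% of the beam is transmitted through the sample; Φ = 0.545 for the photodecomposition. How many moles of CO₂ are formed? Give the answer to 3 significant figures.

Fraction absorbed: 1 − 77.5/100 = 0.2250.
Photons absorbed: 0.2250 × 1.51×10⁻⁴ = 3.398×10⁻⁵ mol.
Product: Φ × n_abs = 0.545 × 3.398×10⁻⁵ = 1.852×10⁻⁵ mol.

1.85×10⁻⁵ mol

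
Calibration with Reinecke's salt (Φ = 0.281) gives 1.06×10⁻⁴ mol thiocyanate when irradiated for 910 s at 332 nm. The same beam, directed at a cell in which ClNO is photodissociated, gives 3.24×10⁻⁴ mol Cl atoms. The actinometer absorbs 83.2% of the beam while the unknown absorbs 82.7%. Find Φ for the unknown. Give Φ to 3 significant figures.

Photons absorbed by the actinometer: 1.06×10⁻⁴ / 0.281 = 3.772×10⁻⁴ mol.
Incident flux: 3.772×10⁻⁴ / 0.832 = 4.534×10⁻⁴ einstein.
Absorbed by unknown: 0.827 × 4.534×10⁻⁴ = 3.750×10⁻⁴ mol.
Φ(unknown) = 3.24×10⁻⁴ / 3.750×10⁻⁴ = 0.864.

Φ = 0.864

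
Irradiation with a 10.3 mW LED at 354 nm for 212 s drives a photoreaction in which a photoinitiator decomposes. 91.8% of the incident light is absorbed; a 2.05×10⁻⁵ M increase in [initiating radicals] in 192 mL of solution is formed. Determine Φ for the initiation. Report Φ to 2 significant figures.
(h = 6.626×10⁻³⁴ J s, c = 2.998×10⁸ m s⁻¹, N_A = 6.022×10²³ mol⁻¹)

Product: (2.05×10⁻⁵ M)(0.192 L) = 3.936×10⁻⁶ mol.
Photon energy at 354 nm: hc/λ = (6.626×10⁻³⁴)(2.998×10⁸)/(354×10⁻⁹) = 5.612×10⁻¹⁹ J.
Energy delivered: (10.3 mW)(212 s) = 2.184 J.
Photons incident: 2.184 / 5.612×10⁻¹⁹ = 3.892×10¹⁸, i.e. 3.892×10¹⁸/6.022×10²³ = 6.463×10⁻⁶ mol.
Photons absorbed: 0.918 × 6.463×10⁻⁶ = 5.933×10⁻⁶ mol.
Φ = 3.936×10⁻⁶ mol / 5.933×10⁻⁶ mol photons = 0.66.

Φ = 0.66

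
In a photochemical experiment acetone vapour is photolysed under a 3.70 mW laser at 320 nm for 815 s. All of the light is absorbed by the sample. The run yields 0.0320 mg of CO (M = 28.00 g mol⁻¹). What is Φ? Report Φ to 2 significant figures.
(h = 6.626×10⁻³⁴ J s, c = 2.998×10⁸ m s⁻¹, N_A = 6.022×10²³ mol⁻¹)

Product: 0.0320 mg / 28.00 g mol⁻¹ = 1.143×10⁻⁶ mol.
Photon energy at 320 nm: hc/λ = (6.626×10⁻³⁴)(2.998×10⁸)/(320×10⁻⁹) = 6.208×10⁻¹⁹ J.
Energy delivered: (3.70 mW)(815 s) = 3.016 J.
Photons incident: 3.016 / 6.208×10⁻¹⁹ = 4.858×10¹⁸, i.e. 4.858×10¹⁸/6.022×10²³ = 8.067×10⁻⁶ mol.
Φ = 1.143×10⁻⁶ mol / 8.067×10⁻⁶ mol photons = 0.14.

Φ = 0.14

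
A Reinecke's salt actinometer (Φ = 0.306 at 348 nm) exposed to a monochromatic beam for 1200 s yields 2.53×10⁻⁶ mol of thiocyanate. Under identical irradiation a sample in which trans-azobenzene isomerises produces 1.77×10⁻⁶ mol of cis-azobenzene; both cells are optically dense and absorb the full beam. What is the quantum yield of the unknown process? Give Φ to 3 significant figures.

Φ = 0.214

Photons absorbed by the actinometer: 2.53×10⁻⁶ / 0.306 = 8.268×10⁻⁶ mol.
Φ(unknown) = 1.77×10⁻⁶ / 8.268×10⁻⁶ = 0.214.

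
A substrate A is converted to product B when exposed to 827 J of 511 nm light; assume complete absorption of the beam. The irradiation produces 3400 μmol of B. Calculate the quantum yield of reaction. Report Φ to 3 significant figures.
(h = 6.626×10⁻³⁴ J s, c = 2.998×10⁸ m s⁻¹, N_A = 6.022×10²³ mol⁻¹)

Product: 3400 μmol = 0.00340 mol.
Photon energy at 511 nm: hc/λ = (6.626×10⁻³⁴)(2.998×10⁸)/(511×10⁻⁹) = 3.887×10⁻¹⁹ J.
Photons incident: 827 / 3.887×10⁻¹⁹ = 2.128×10²¹, i.e. 2.128×10²¹/6.022×10²³ = 0.003534 mol.
Φ = 0.00340 mol / 0.003534 mol photons = 0.962.

Φ = 0.962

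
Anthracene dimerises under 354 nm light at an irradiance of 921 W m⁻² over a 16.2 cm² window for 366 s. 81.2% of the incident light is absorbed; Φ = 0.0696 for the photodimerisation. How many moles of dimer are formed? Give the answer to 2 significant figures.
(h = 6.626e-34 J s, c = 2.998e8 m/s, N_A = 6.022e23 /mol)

Photon energy at 354 nm: hc/λ = (6.626e-34)(2.998e8)/(354e-9) = 5.612e-19 J.
Energy delivered: (921 W m⁻²)(16.2e-4 m²)(366 s) = 546.1 J.
Photons incident: 546.1 / 5.612e-19 = 9.731e20, i.e. 9.731e20/6.022e23 = 0.001616 mol.
Photons absorbed: 0.812 × 0.001616 = 0.001312 mol.
Product: Φ × n_abs = 0.0696 × 0.001312 = 9.132e-5 mol.

9.1e-5 mol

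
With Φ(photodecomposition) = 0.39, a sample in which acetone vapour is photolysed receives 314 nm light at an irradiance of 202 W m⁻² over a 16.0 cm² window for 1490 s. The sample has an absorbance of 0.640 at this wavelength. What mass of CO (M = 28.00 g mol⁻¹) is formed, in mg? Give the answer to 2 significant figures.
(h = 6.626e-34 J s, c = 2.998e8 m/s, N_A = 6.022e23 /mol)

Photon energy at 314 nm: hc/λ = (6.626e-34)(2.998e8)/(314e-9) = 6.326e-19 J.
Energy delivered: (202 W m⁻²)(16.0e-4 m²)(1490 s) = 481.6 J.
Photons incident: 481.6 / 6.326e-19 = 7.613e20, i.e. 7.613e20/6.022e23 = 0.001264 mol.
Fraction absorbed: 1 − 10^(−0.640) = 0.7709.
Photons absorbed: 0.7709 × 0.001264 = 9.744e-4 mol.
Product: Φ × n_abs = 0.39 × 9.744e-4 = 3.800e-4 mol.
Mass: 3.800e-4 × 28.00 = 0.01064 g = 11 mg.

11 mg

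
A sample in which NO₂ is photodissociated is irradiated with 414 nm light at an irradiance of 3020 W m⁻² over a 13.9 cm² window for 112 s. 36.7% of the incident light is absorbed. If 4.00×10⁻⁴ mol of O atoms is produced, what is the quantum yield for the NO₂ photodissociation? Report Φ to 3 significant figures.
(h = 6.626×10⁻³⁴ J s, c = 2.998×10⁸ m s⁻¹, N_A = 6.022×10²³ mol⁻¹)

Φ = 0.670

Photon energy at 414 nm: hc/λ = (6.626×10⁻³⁴)(2.998×10⁸)/(414×10⁻⁹) = 4.798×10⁻¹⁹ J.
Energy delivered: (3020 W m⁻²)(13.9×10⁻⁴ m²)(112 s) = 470.2 J.
Photons incident: 470.2 / 4.798×10⁻¹⁹ = 9.800×10²⁰, i.e. 9.800×10²⁰/6.022×10²³ = 0.001627 mol.
Photons absorbed: 0.367 × 0.001627 = 5.971×10⁻⁴ mol.
Φ = 4.00×10⁻⁴ mol / 5.971×10⁻⁴ mol photons = 0.670.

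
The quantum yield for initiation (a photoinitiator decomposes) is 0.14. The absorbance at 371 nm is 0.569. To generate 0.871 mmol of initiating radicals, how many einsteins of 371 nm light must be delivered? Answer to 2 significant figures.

0.0085 einstein

Product: 0.871 mmol = 8.71×10⁻⁴ mol.
Photons that must be absorbed: 8.71×10⁻⁴ / 0.14 = 0.006221 mol.
Fraction absorbed: 1 − 10^(−0.569) = 0.7302.
Incident photons needed: 0.006221 / 0.7302 = 0.008520 mol.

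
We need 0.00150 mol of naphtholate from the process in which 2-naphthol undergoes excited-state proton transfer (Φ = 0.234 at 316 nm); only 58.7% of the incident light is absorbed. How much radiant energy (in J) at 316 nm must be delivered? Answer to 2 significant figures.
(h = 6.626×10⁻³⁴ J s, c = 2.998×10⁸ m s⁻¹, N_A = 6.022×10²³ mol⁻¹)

4100 J

Photons that must be absorbed: 0.00150 / 0.234 = 0.006410 mol.
Incident photons needed: 0.006410 / 0.587 = 0.01092 mol.
Photon energy: hc/λ = 6.286×10⁻¹⁹ J; per mole, 3.785×10⁵ J mol⁻¹.
Energy required: 0.01092 × 3.785×10⁵ = 4100 J.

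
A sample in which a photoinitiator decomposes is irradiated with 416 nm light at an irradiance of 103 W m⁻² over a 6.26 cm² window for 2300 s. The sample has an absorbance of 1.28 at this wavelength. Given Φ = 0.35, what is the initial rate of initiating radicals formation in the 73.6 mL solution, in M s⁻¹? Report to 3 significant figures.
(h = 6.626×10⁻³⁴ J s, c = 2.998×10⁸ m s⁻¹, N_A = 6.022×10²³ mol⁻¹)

Photon energy at 416 nm: hc/λ = (6.626×10⁻³⁴)(2.998×10⁸)/(416×10⁻⁹) = 4.775×10⁻¹⁹ J.
Energy delivered: (103 W m⁻²)(6.26×10⁻⁴ m²)(2300 s) = 148.3 J.
Photons incident: 148.3 / 4.775×10⁻¹⁹ = 3.106×10²⁰, i.e. 3.106×10²⁰/6.022×10²³ = 5.158×10⁻⁴ mol.
Fraction absorbed: 1 − 10^(−1.28) = 0.9475.
Photons absorbed: 0.9475 × 5.158×10⁻⁴ = 4.887×10⁻⁴ mol.
Product formed: 0.35 × 4.887×10⁻⁴ = 1.710×10⁻⁴ mol.
Rate: 1.710×10⁻⁴ mol / (2300 s × 0.0736 L) = 1.01×10⁻⁶ M s⁻¹.

1.01×10⁻⁶ M s⁻¹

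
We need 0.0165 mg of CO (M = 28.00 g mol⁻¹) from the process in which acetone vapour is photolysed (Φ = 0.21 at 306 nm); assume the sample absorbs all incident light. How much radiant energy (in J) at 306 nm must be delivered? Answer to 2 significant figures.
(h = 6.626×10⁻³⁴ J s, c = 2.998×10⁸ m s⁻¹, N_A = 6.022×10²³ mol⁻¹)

Product: 0.0165 mg / 28.00 g mol⁻¹ = 5.893×10⁻⁷ mol.
Photons that must be absorbed: 5.893×10⁻⁷ / 0.21 = 2.806×10⁻⁶ mol.
Photon energy: hc/λ = 6.492×10⁻¹⁹ J; per mole, 3.909×10⁵ J mol⁻¹.
Energy required: 2.806×10⁻⁶ × 3.909×10⁵ = 1.1 J.

1.1 J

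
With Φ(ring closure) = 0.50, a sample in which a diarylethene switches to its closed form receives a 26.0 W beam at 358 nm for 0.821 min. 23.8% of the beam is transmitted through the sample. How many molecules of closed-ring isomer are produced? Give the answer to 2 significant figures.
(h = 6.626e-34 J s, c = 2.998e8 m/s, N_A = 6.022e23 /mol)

Photon energy at 358 nm: hc/λ = (6.626e-34)(2.998e8)/(358e-9) = 5.549e-19 J.
Energy delivered: (26.0 W)(49.26 s) = 1281 J.
Photons incident: 1281 / 5.549e-19 = 2.309e21, i.e. 2.309e21/6.022e23 = 0.003834 mol.
Fraction absorbed: 1 − 23.8/100 = 0.7620.
Photons absorbed: 0.7620 × 0.003834 = 0.002922 mol.
Product: Φ × n_abs = 0.50 × 0.002922 = 0.001461 mol.
As a count: 0.001461 × 6.022e23 = 8.8e20.

8.8e20 molecules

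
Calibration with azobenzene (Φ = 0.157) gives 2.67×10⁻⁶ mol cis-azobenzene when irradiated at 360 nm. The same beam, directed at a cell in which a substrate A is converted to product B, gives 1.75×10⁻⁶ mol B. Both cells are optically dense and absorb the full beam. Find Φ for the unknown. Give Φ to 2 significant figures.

Φ = 0.10

Photons absorbed by the actinometer: 2.67×10⁻⁶ / 0.157 = 1.701×10⁻⁵ mol.
Φ(unknown) = 1.75×10⁻⁶ / 1.701×10⁻⁵ = 0.10.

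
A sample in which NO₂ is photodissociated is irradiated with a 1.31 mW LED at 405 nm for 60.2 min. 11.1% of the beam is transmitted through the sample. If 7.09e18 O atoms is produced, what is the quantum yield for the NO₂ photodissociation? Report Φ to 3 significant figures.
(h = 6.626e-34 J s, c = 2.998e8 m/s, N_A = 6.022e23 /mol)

Product: 7.09e18 / 6.022e23 = 1.177e-5 mol.
Photon energy at 405 nm: hc/λ = (6.626e-34)(2.998e8)/(405e-9) = 4.905e-19 J.
Energy delivered: (1.31 mW)(3612 s) = 4.732 J.
Photons incident: 4.732 / 4.905e-19 = 9.647e18, i.e. 9.647e18/6.022e23 = 1.602e-5 mol.
Fraction absorbed: 1 − 11.1/100 = 0.8890.
Photons absorbed: 0.8890 × 1.602e-5 = 1.424e-5 mol.
Φ = 1.177e-5 mol / 1.424e-5 mol photons = 0.827.

Φ = 0.827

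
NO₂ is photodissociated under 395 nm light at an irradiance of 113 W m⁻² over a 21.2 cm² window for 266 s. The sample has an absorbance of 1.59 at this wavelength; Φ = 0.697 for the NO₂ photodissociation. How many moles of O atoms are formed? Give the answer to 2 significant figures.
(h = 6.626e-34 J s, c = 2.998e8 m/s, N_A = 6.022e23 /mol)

Photon energy at 395 nm: hc/λ = (6.626e-34)(2.998e8)/(395e-9) = 5.029e-19 J.
Energy delivered: (113 W m⁻²)(21.2e-4 m²)(266 s) = 63.72 J.
Photons incident: 63.72 / 5.029e-19 = 1.267e20, i.e. 1.267e20/6.022e23 = 2.104e-4 mol.
Fraction absorbed: 1 − 10^(−1.59) = 0.9743.
Photons absorbed: 0.9743 × 2.104e-4 = 2.050e-4 mol.
Product: Φ × n_abs = 0.697 × 2.050e-4 = 1.429e-4 mol.

1.4e-4 mol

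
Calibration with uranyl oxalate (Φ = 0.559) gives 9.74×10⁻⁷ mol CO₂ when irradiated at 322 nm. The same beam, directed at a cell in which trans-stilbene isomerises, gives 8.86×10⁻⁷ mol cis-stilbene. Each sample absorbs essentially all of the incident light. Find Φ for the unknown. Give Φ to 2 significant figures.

Φ = 0.51

Photons absorbed by the actinometer: 9.74×10⁻⁷ / 0.559 = 1.742×10⁻⁶ mol.
Φ(unknown) = 8.86×10⁻⁷ / 1.742×10⁻⁶ = 0.51.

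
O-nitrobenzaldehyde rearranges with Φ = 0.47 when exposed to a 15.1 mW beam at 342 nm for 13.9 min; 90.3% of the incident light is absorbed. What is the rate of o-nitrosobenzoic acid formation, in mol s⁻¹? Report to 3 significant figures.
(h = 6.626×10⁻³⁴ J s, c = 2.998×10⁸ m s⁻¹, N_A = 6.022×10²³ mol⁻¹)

Photon energy at 342 nm: hc/λ = (6.626×10⁻³⁴)(2.998×10⁸)/(342×10⁻⁹) = 5.808×10⁻¹⁹ J.
Energy delivered: (15.1 mW)(834 s) = 12.59 J.
Photons incident: 12.59 / 5.808×10⁻¹⁹ = 2.168×10¹⁹, i.e. 2.168×10¹⁹/6.022×10²³ = 3.600×10⁻⁵ mol.
Photons absorbed: 0.903 × 3.600×10⁻⁵ = 3.251×10⁻⁵ mol.
Product formed: 0.47 × 3.251×10⁻⁵ = 1.528×10⁻⁵ mol.
Rate: 1.528×10⁻⁵ / 834 s = 1.83×10⁻⁸ mol s⁻¹.

1.83×10⁻⁸ mol s⁻¹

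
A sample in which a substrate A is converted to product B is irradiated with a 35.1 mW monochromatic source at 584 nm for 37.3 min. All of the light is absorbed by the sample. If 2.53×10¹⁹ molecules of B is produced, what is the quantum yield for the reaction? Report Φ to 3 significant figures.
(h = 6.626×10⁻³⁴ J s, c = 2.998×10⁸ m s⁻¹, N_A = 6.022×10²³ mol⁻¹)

Φ = 0.110

Product: 2.53×10¹⁹ / 6.022×10²³ = 4.201×10⁻⁵ mol.
Photon energy at 584 nm: hc/λ = (6.626×10⁻³⁴)(2.998×10⁸)/(584×10⁻⁹) = 3.401×10⁻¹⁹ J.
Energy delivered: (35.1 mW)(2238 s) = 78.55 J.
Photons incident: 78.55 / 3.401×10⁻¹⁹ = 2.310×10²⁰, i.e. 2.310×10²⁰/6.022×10²³ = 3.836×10⁻⁴ mol.
Φ = 4.201×10⁻⁵ mol / 3.836×10⁻⁴ mol photons = 0.110.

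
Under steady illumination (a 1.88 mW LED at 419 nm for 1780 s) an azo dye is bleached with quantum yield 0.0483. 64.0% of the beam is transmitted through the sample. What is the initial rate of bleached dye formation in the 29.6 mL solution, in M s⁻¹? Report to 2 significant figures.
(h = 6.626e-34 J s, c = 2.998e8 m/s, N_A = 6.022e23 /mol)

3.9e-9 M s⁻¹

Photon energy at 419 nm: hc/λ = (6.626e-34)(2.998e8)/(419e-9) = 4.741e-19 J.
Energy delivered: (1.88 mW)(1780 s) = 3.346 J.
Photons incident: 3.346 / 4.741e-19 = 7.058e18, i.e. 7.058e18/6.022e23 = 1.172e-5 mol.
Fraction absorbed: 1 − 64.0/100 = 0.3600.
Photons absorbed: 0.3600 × 1.172e-5 = 4.219e-6 mol.
Product formed: 0.0483 × 4.219e-6 = 2.038e-7 mol.
Rate: 2.038e-7 mol / (1780 s × 0.0296 L) = 3.9e-9 M s⁻¹.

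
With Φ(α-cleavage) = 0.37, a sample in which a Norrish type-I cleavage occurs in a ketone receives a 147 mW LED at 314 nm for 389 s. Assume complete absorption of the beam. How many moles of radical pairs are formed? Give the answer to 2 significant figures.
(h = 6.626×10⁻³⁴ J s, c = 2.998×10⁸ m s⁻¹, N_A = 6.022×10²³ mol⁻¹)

5.6×10⁻⁵ mol

Photon energy at 314 nm: hc/λ = (6.626×10⁻³⁴)(2.998×10⁸)/(314×10⁻⁹) = 6.326×10⁻¹⁹ J.
Energy delivered: (147 mW)(389 s) = 57.18 J.
Photons incident: 57.18 / 6.326×10⁻¹⁹ = 9.039×10¹⁹, i.e. 9.039×10¹⁹/6.022×10²³ = 1.501×10⁻⁴ mol.
Product: Φ × n_abs = 0.37 × 1.501×10⁻⁴ = 5.554×10⁻⁵ mol.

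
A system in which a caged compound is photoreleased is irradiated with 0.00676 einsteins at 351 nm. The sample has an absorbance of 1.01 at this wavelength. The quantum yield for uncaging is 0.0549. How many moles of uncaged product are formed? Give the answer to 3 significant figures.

3.35×10⁻⁴ mol

Fraction absorbed: 1 − 10^(−1.01) = 0.9023.
Photons absorbed: 0.9023 × 0.00676 = 0.006100 mol.
Product: Φ × n_abs = 0.0549 × 0.006100 = 3.349×10⁻⁴ mol.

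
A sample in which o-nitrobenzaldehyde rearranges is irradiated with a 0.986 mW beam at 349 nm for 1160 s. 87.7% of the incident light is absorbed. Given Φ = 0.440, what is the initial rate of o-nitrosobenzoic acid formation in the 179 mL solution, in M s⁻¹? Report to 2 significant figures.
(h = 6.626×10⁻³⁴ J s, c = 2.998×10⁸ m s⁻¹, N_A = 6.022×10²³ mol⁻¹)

Photon energy at 349 nm: hc/λ = (6.626×10⁻³⁴)(2.998×10⁸)/(349×10⁻⁹) = 5.692×10⁻¹⁹ J.
Energy delivered: (0.986 mW)(1160 s) = 1.144 J.
Photons incident: 1.144 / 5.692×10⁻¹⁹ = 2.010×10¹⁸, i.e. 2.010×10¹⁸/6.022×10²³ = 3.338×10⁻⁶ mol.
Photons absorbed: 0.877 × 3.338×10⁻⁶ = 2.927×10⁻⁶ mol.
Product formed: 0.440 × 2.927×10⁻⁶ = 1.288×10⁻⁶ mol.
Rate: 1.288×10⁻⁶ mol / (1160 s × 0.179 L) = 6.2×10⁻⁹ M s⁻¹.

6.2×10⁻⁹ M s⁻¹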